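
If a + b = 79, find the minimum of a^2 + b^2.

With a + b = 79, a^2 + b^2 = a^2 + (79 − a)^2.
The derivative 2a − 2(79 − a) = 4a − 158 vanishes at a = 79/2; second derivative 4 > 0, a minimum.
The minimum is 2·(79/2)^2 = 6241/2.

6241/2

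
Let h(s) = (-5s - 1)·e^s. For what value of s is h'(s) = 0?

By the product rule, h'(s) = (-5s - 6)·e^s. Since e^s > 0, the only critical point is s = -6/5.
h''(-6/5) has the same sign as -5 < 0, so this is a local maximum.
h(-6/5) = (5)·e^(-6/5) ≈ 1.5060.

-6/5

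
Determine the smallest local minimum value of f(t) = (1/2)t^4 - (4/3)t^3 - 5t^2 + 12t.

Critical points: f'(t) = 2t^3 - 4t^2 - 10t + 12 vanishes at t = -2, 1, 3.
Second-derivative test with f''(t) = 6t^2 - 8t - 10: f''(-2) = 30 > 0 ⇒ local minimum; f''(1) = -12 < 0 ⇒ local maximum; f''(3) = 20 > 0 ⇒ local minimum.
Thus f has its smallest local minimum at t = -2, with value -76/3.

-76/3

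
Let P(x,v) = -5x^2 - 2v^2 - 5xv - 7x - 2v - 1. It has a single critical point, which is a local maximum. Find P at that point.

∂P/∂x = -10x - 5v - 7 = 0 and ∂P/∂v = -5x - 4v - 2 = 0, so (x, v) = (-6/5, 1).
The Hessian has P_{xx} = -10, P_{vv} = -4, P_{xv} = -5, giving D = 15 > 0 with P_{xx} < 0, so the point is a local maximum.
P(-6/5, 1) = 11/5.

11/5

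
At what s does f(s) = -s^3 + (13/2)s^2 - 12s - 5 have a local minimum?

4/3

Critical points: f'(s) = -3s^2 + 13s - 12 vanishes at s = 4/3, 3.
Since f''(s) = -6s + 13, we get f''(4/3) = 5 > 0 ⇒ local minimum; f''(3) = -5 < 0 ⇒ local maximum.
So the local minimum value is f(4/3) = -319/27.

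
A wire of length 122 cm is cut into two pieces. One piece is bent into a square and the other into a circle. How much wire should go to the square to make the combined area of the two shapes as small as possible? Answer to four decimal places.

Let x be the length used for the square. Square side x/4; circle radius (122−x)/(2π).
A(x) = (x/4)² + π·((122−x)/(2π))² = x²/16 + (122−x)²/(4π) for 0 ≤ x ≤ 122. A'(x) = x/8 − (122−x)/(2π) = 0 gives x = 4·122/(π+4) ≈ 68.3321.
A'' = 1/8 + 1/(2π) > 0, so this gives the minimum combined area; x ≈ 68.3321 cm to the square.

68.3321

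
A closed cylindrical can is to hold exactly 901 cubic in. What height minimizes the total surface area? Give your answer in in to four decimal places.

10.4684

With radius r and height h, πr²h = 901 so h = 901/(πr²), and S(r) = 2πr² + 2πrh = 2πr² + 2·901/r.
S'(r) = 4πr − 2·901/r² = 0 ⇒ r³ = 901/(2π), so r ≈ 5.2342 and h = 2r ≈ 10.4684.
S''(r) = 4π + 4·901/r³ > 0, so this is the minimum; S ≈ 516.4137.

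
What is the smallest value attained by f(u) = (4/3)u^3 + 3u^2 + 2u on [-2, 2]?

f'(u) = 4u^2 + 6u + 2, which vanishes at u = -1 and u = -1/2.
Evaluating at the critical points and endpoints: f(-2) = -8/3; f(-1) = -1/3; f(-1/2) = -5/12; f(2) = 80/3.
So the minimum is f(-2) = -8/3.

-8/3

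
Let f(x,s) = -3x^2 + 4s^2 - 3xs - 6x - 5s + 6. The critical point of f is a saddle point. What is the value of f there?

∂f/∂x = -6x - 3s - 6 = 0 and ∂f/∂s = -3x + 8s - 5 = 0, so (x, s) = (-21/19, 4/19).
The Hessian has f_{xx} = -6, f_{ss} = 8, f_{xs} = -3, giving D = -57 < 0, so the point is a saddle point.
f(-21/19, 4/19) = 167/19.

167/19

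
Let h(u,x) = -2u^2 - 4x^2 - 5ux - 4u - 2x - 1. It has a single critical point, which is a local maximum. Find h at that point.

∂h/∂u = -4u - 5x - 4 = 0 and ∂h/∂x = -5u - 8x - 2 = 0, so (u, x) = (-22/7, 12/7).
The Hessian has h_{uu} = -4, h_{xx} = -8, h_{ux} = -5, giving D = 7 > 0 with h_{uu} < 0, so the point is a local maximum.
h(-22/7, 12/7) = 25/7.

25/7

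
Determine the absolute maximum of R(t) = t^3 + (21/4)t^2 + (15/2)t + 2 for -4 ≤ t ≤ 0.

The derivative is 3t^2 + (21/2)t + 15/2, which vanishes at t = -5/2 and t = -1.
Candidates: R(-4) = -8,  R(-5/2) = 7/16,  R(-1) = -5/4,  R(0) = 2.
So the maximum is R(0) = 2.

2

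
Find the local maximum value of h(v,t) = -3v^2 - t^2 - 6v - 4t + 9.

16

∂h/∂v = -6v - 6 = 0 and ∂h/∂t = -2t - 4 = 0, so (v, t) = (-1, -2).
The Hessian has h_{vv} = -6, h_{tt} = -2, h_{vt} = 0, giving D = 12 > 0 with h_{vv} < 0, so the point is a local maximum.
h(-1, -2) = 16.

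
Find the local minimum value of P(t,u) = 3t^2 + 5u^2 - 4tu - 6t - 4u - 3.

-114/11

∂P/∂t = 6t - 4u - 6 = 0 and ∂P/∂u = -4t + 10u - 4 = 0, so (t, u) = (19/11, 12/11).
The Hessian has P_{tt} = 6, P_{uu} = 10, P_{tu} = -4, giving D = 44 > 0 with P_{tt} > 0, so the point is a local minimum.
P(19/11, 12/11) = -114/11.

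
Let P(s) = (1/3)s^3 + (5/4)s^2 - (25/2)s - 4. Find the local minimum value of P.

-1067/48

P'(s) = s^2 + (5/2)s - 25/2. Setting P'(s) = 0 gives s ∈ {-5, 5/2}.
P''(s) = 2s + 5/2. P''(-5) = -15/2 < 0 ⇒ local maximum; P''(5/2) = 15/2 > 0 ⇒ local minimum.
The local minimum is P(5/2) = -1067/48.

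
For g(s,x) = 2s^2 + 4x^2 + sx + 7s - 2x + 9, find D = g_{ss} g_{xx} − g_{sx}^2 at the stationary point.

31

∂g/∂s = 4s + x + 7 = 0 and ∂g/∂x = s + 8x - 2 = 0, so (s, x) = (-58/31, 15/31).
The Hessian has g_{ss} = 4, g_{xx} = 8, g_{sx} = 1, giving D = 31 > 0 with g_{ss} > 0, so the point is a local minimum.
D = (4)·(8) − (1)^2 = 31.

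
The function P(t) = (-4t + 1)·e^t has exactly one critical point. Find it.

-3/4

Differentiating with the product rule gives P'(t) = (-4t - 3)·e^t. Since e^t > 0, the only critical point is t = -3/4.
P''(-3/4) has the same sign as -4 < 0, so this is a local maximum.
P(-3/4) = (4)·e^(-3/4) ≈ 1.8895.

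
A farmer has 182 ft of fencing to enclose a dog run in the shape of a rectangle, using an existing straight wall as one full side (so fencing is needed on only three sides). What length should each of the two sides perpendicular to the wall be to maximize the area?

91/2

Let the sides perpendicular to the wall have length x and the parallel side y, so 2x + y = 182 and the area is A = xy = x(182 − 2x).
A'(x) = 182 − 4x = 0 gives x = 91/2, and A''(x) = −4 < 0 confirms a maximum.
Then y = 182 − 2·91/2 = 91 and A = 8281/2.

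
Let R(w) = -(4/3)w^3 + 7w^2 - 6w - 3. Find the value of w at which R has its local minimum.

R'(w) = -4w^2 + 14w - 6 = 0 at w = 1/2, 3.
R''(w) = -8w + 14. R''(1/2) = 10 > 0 ⇒ local minimum; R''(3) = -10 < 0 ⇒ local maximum.
The local minimum is R(1/2) = -53/12.

1/2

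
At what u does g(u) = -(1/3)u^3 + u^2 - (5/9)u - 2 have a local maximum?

g'(u) = -u^2 + 2u - 5/9. Setting g'(u) = 0 gives u ∈ {1/3, 5/3}.
Since g''(u) = -2u + 2, we get g''(1/3) = 4/3 > 0 ⇒ local minimum; g''(5/3) = -4/3 < 0 ⇒ local maximum.
So the local maximum value is g(5/3) = -137/81.

5/3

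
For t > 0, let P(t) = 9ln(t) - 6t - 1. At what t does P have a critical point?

3/2

P'(t) = 9/t − 6 = 0 gives t = 3/2.
P''(t) = -9/t², which is negative for t > 0, so this is a local maximum.
P(3/2) = 9·ln(3/2) - 9 - 1 ≈ -6.3508.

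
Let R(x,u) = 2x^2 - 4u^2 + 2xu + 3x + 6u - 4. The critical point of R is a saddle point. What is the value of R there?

-4

∂R/∂x = 4x + 2u + 3 = 0 and ∂R/∂u = 2x - 8u + 6 = 0, so (x, u) = (-1, 1/2).
The Hessian has R_{xx} = 4, R_{uu} = -8, R_{xu} = 2, giving D = -36 < 0, so the point is a saddle point.
R(-1, 1/2) = -4.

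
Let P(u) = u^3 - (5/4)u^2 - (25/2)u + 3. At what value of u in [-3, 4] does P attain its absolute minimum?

Differentiating, P'(u) = 3u^2 - (5/2)u - 25/2; which vanishes at u = -5/3 and u = 5/2.
Evaluating at the critical points and endpoints: P(-3) = 9/4, P(-5/3) = 1699/108, P(5/2) = -327/16, P(4) = -3.
So the minimum is P(5/2) = -327/16.

5/2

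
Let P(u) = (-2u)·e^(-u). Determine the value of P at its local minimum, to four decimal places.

P'(u) = (-2)·e^(-u) + (-2u)·(-1)·e^(-u) = (2u - 2)·e^(-u). Since e^(-u) > 0, the only critical point is u = 1.
P''(1) has the same sign as 2 > 0, so this is a local minimum.
P(1) = (-2)·e^(-1) ≈ -0.7358.

-0.7358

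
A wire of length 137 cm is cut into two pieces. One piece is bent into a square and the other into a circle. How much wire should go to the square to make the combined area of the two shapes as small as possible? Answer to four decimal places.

76.7336

Let x be the length used for the square. Square side x/4; circle radius (137−x)/(2π).
A(x) = (x/4)² + π·((137−x)/(2π))² = x²/16 + (137−x)²/(4π) for 0 ≤ x ≤ 137. A'(x) = x/8 − (137−x)/(2π) = 0 gives x = 4·137/(π+4) ≈ 76.7336.
A'' = 1/8 + 1/(2π) > 0, so this gives the minimum combined area; x ≈ 76.7336 cm to the square.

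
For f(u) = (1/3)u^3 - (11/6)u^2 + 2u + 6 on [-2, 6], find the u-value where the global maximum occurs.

f'(u) = u^2 - (11/3)u + 2, which vanishes at u = 2/3 and u = 3.
Evaluating at the critical points and endpoints: f(-2) = -8; f(2/3) = 536/81; f(3) = 9/2; f(6) = 24.
The maximum over the interval is 24, attained at u = 6.

6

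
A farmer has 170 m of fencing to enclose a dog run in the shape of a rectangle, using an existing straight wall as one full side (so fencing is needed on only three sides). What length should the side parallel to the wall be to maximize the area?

85

Let the sides perpendicular to the wall have length x and the parallel side y, so 2x + y = 170 and the area is A = xy = x(170 − 2x).
A'(x) = 170 − 4x = 0 gives x = 85/2, and A''(x) = −4 < 0 confirms a maximum.
Then y = 170 − 2·85/2 = 85 and A = 7225/2.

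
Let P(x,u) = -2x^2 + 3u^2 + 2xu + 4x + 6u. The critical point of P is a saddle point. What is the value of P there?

∂P/∂x = -4x + 2u + 4 = 0 and ∂P/∂u = 2x + 6u + 6 = 0, so (x, u) = (3/7, -8/7).
The Hessian has P_{xx} = -4, P_{uu} = 6, P_{xu} = 2, giving D = -28 < 0, so the point is a saddle point.
P(3/7, -8/7) = -18/7.

-18/7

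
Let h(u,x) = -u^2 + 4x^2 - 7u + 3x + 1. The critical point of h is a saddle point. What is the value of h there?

203/16

∂h/∂u = -2u - 7 = 0 and ∂h/∂x = 8x + 3 = 0, so (u, x) = (-7/2, -3/8).
The Hessian has h_{uu} = -2, h_{xx} = 8, h_{ux} = 0, giving D = -16 < 0, so the point is a saddle point.
h(-7/2, -3/8) = 203/16.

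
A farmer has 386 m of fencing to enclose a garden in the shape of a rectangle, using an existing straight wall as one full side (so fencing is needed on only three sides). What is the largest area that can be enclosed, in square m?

Let the sides perpendicular to the wall have length x and the parallel side y, so 2x + y = 386 and the area is A = xy = x(386 − 2x).
A'(x) = 386 − 4x = 0 gives x = 193/2, and A''(x) = −4 < 0 confirms a maximum.
Then y = 386 − 2·193/2 = 193 and A = 37249/2.

37249/2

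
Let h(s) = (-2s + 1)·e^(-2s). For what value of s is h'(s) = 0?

1

Differentiating with the product rule gives h'(s) = (4s - 4)·e^(-2s). Since e^(-2s) > 0, the only critical point is s = 1.
h''(1) has the same sign as 4 > 0, so this is a local minimum.
h(1) = (-1)·e^(-2) ≈ -0.1353.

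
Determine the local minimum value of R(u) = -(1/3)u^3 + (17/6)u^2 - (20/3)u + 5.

35/162

R'(u) = -u^2 + (17/3)u - 20/3. Setting R'(u) = 0 gives u ∈ {5/3, 4}.
Second-derivative test with R''(u) = -2u + 17/3: R''(5/3) = 7/3 > 0 ⇒ local minimum; R''(4) = -7/3 < 0 ⇒ local maximum.
The local minimum is R(5/3) = 35/162.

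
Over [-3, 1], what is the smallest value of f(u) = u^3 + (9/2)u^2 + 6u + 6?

Differentiating, f'(u) = 3u^2 + 9u + 6; which vanishes at u = -2 and u = -1.
Evaluating at the critical points and endpoints: f(-3) = 3/2; f(-2) = 4; f(-1) = 7/2; f(1) = 35/2.
The minimum over the interval is 3/2, attained at u = -3.

3/2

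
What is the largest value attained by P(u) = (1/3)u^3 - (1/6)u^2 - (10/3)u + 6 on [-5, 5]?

Differentiating, P'(u) = u^2 - (1/3)u - 10/3; which vanishes at u = -5/3 and u = 2.
Evaluating at the critical points and endpoints: P(-5) = -139/6, P(-5/3) = 1547/162, P(2) = 4/3, P(5) = 161/6.
The maximum over the interval is 161/6, attained at u = 5.

161/6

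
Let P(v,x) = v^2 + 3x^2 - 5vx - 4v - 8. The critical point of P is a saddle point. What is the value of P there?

∂P/∂v = 2v - 5x - 4 = 0 and ∂P/∂x = -5v + 6x = 0, so (v, x) = (-24/13, -20/13).
The Hessian has P_{vv} = 2, P_{xx} = 6, P_{vx} = -5, giving D = -13 < 0, so the point is a saddle point.
P(-24/13, -20/13) = -56/13.

-56/13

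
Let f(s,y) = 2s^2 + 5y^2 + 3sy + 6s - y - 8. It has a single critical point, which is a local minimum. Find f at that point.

-448/31

∂f/∂s = 4s + 3y + 6 = 0 and ∂f/∂y = 3s + 10y - 1 = 0, so (s, y) = (-63/31, 22/31).
The Hessian has f_{ss} = 4, f_{yy} = 10, f_{sy} = 3, giving D = 31 > 0 with f_{ss} > 0, so the point is a local minimum.
f(-63/31, 22/31) = -448/31.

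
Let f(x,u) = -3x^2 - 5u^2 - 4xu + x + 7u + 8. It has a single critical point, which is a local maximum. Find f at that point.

119/11

∂f/∂x = -6x - 4u + 1 = 0 and ∂f/∂u = -4x - 10u + 7 = 0, so (x, u) = (-9/22, 19/22).
The Hessian has f_{xx} = -6, f_{uu} = -10, f_{xu} = -4, giving D = 44 > 0 with f_{xx} < 0, so the point is a local maximum.
f(-9/22, 19/22) = 119/11.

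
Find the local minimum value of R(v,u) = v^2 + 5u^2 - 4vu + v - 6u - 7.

-45/4

∂R/∂v = 2v - 4u + 1 = 0 and ∂R/∂u = -4v + 10u - 6 = 0, so (v, u) = (7/2, 2).
The Hessian has R_{vv} = 2, R_{uu} = 10, R_{vu} = -4, giving D = 4 > 0 with R_{vv} > 0, so the point is a local minimum.
R(7/2, 2) = -45/4.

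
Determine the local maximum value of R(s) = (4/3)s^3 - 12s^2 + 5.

R'(s) = 4s^2 - 24s. Setting R'(s) = 0 gives s ∈ {0, 6}.
Since R''(s) = 8s - 24, we get R''(0) = -24 < 0 ⇒ local maximum; R''(6) = 24 > 0 ⇒ local minimum.
The local maximum is R(0) = 5.

5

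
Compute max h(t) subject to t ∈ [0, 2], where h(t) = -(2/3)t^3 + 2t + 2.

10/3

h'(t) = -2t^2 + 2, whose only zero in [0, 2] is t = 1.
Evaluating at the critical points and endpoints: h(0) = 2; h(1) = 10/3; h(2) = 2/3.
The maximum over the interval is 10/3, attained at t = 1.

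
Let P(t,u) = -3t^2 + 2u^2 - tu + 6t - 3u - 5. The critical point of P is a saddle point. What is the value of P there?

∂P/∂t = -6t - u + 6 = 0 and ∂P/∂u = -t + 4u - 3 = 0, so (t, u) = (21/25, 24/25).
The Hessian has P_{tt} = -6, P_{uu} = 4, P_{tu} = -1, giving D = -25 < 0, so the point is a saddle point.
P(21/25, 24/25) = -98/25.

-98/25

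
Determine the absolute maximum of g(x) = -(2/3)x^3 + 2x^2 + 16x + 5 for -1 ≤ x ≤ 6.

175/3

g'(x) = -2x^2 + 4x + 16, whose only zero in [-1, 6] is x = 4.
Candidates: g(-1) = -25/3; g(4) = 175/3; g(6) = 29.
So the maximum is g(4) = 175/3.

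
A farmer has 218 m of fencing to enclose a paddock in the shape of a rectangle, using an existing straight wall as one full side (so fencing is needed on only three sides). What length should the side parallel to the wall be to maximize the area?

Let the sides perpendicular to the wall have length x and the parallel side y, so 2x + y = 218 and the area is A = xy = x(218 − 2x).
A'(x) = 218 − 4x = 0 gives x = 109/2, and A''(x) = −4 < 0 confirms a maximum.
Then y = 218 − 2·109/2 = 109 and A = 11881/2.

109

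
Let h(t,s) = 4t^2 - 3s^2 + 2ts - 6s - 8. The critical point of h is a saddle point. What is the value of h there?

∂h/∂t = 8t + 2s = 0 and ∂h/∂s = 2t - 6s - 6 = 0, so (t, s) = (3/13, -12/13).
The Hessian has h_{tt} = 8, h_{ss} = -6, h_{ts} = 2, giving D = -52 < 0, so the point is a saddle point.
h(3/13, -12/13) = -68/13.

-68/13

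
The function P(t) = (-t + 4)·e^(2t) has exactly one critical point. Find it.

Differentiating with the product rule gives P'(t) = (-2t + 7)·e^(2t). Since e^(2t) > 0, the only critical point is t = 7/2.
P''(7/2) has the same sign as -2 < 0, so this is a local maximum.
P(7/2) = (1/2)·e^(7) ≈ 548.3166.

7/2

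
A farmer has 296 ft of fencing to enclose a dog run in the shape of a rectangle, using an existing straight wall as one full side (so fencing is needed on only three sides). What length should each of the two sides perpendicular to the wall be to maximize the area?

Let the sides perpendicular to the wall have length x and the parallel side y, so 2x + y = 296 and the area is A = xy = x(296 − 2x).
A'(x) = 296 − 4x = 0 gives x = 74, and A''(x) = −4 < 0 confirms a maximum.
Then y = 296 − 2·74 = 148 and A = 10952.

74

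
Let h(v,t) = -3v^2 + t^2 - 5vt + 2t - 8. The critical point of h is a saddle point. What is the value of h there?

-308/37

∂h/∂v = -6v - 5t = 0 and ∂h/∂t = -5v + 2t + 2 = 0, so (v, t) = (10/37, -12/37).
The Hessian has h_{vv} = -6, h_{tt} = 2, h_{vt} = -5, giving D = -37 < 0, so the point is a saddle point.
h(10/37, -12/37) = -308/37.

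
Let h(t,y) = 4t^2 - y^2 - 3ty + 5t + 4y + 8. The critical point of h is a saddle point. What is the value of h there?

299/25

∂h/∂t = 8t - 3y + 5 = 0 and ∂h/∂y = -3t - 2y + 4 = 0, so (t, y) = (2/25, 47/25).
The Hessian has h_{tt} = 8, h_{yy} = -2, h_{ty} = -3, giving D = -25 < 0, so the point is a saddle point.
h(2/25, 47/25) = 299/25.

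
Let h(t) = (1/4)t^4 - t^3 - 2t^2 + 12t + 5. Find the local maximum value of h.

h'(t) = t^3 - 3t^2 - 4t + 12. Setting h'(t) = 0 gives t ∈ {-2, 2, 3}.
Second-derivative test with h''(t) = 3t^2 - 6t - 4: h''(-2) = 20 > 0 ⇒ local minimum; h''(2) = -4 < 0 ⇒ local maximum; h''(3) = 5 > 0 ⇒ local minimum.
So the local maximum value is h(2) = 17.

17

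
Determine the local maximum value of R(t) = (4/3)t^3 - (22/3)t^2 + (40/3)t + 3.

893/81

R'(t) = 4t^2 - (44/3)t + 40/3. Setting R'(t) = 0 gives t ∈ {5/3, 2}.
R''(t) = 8t - 44/3. R''(5/3) = -4/3 < 0 ⇒ local maximum; R''(2) = 4/3 > 0 ⇒ local minimum.
The local maximum is R(5/3) = 893/81.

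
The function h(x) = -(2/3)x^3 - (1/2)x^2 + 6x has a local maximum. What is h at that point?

45/8

h'(x) = -2x^2 - x + 6. Setting h'(x) = 0 gives x ∈ {-2, 3/2}.
h''(x) = -4x - 1. h''(-2) = 7 > 0 ⇒ local minimum; h''(3/2) = -7 < 0 ⇒ local maximum.
The local maximum is h(3/2) = 45/8.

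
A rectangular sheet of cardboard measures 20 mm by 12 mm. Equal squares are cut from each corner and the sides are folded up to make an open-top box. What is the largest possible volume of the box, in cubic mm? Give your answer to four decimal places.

262.6823

With cut size x, the volume is V(x) = x(20 − 2x)(12 − 2x) for 0 < x < 6.
V'(x) = 12x^2 − 128x + 240. Setting V'(x) = 0 gives x ≈ 2.4274 (the root in (0, 6)).
V''(x) = 24x − 128 is negative there, so this is the maximum; V ≈ 262.6823.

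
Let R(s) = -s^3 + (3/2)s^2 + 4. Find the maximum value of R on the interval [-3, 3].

89/2

Differentiating, R'(s) = -3s^2 + 3s; which vanishes at s = 0 and s = 1.
Compare values at every candidate in [-3, 3]: R(-3) = 89/2,  R(0) = 4,  R(1) = 9/2,  R(3) = -19/2.
The maximum over the interval is 89/2, attained at s = -3.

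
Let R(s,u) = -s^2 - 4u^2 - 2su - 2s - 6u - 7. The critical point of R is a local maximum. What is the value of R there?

-14/3

∂R/∂s = -2s - 2u - 2 = 0 and ∂R/∂u = -2s - 8u - 6 = 0, so (s, u) = (-1/3, -2/3).
The Hessian has R_{ss} = -2, R_{uu} = -8, R_{su} = -2, giving D = 12 > 0 with R_{ss} < 0, so the point is a local maximum.
R(-1/3, -2/3) = -14/3.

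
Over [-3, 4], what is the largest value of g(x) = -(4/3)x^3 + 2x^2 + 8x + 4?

The derivative is -4x^2 + 4x + 8, which vanishes at x = -1 and x = 2.
Compare values at every candidate in [-3, 4]: g(-3) = 34; g(-1) = -2/3; g(2) = 52/3; g(4) = -52/3.
The maximum over the interval is 34, attained at x = -3.

34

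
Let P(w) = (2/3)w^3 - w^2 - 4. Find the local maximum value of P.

P'(w) = 2w^2 - 2w = 0 at w = 0, 1.
P''(w) = 4w - 2. P''(0) = -2 < 0 ⇒ local maximum; P''(1) = 2 > 0 ⇒ local minimum.
So the local maximum value is P(0) = -4.

-4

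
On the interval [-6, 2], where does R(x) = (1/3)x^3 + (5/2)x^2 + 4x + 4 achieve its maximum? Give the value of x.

2

Differentiating, R'(x) = x^2 + 5x + 4; which vanishes at x = -4 and x = -1.
Compare values at every candidate in [-6, 2]: R(-6) = -2, R(-4) = 20/3, R(-1) = 13/6, R(2) = 74/3.
So the maximum is R(2) = 74/3.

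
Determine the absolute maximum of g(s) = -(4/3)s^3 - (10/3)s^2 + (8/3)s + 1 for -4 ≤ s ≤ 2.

The derivative is -4s^2 - (20/3)s + 8/3, which vanishes at s = -2 and s = 1/3.
Candidates: g(-4) = 67/3, g(-2) = -7, g(1/3) = 119/81, g(2) = -53/3.
So the maximum is g(-4) = 67/3.

67/3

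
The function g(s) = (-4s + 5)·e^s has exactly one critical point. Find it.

1/4

g'(s) = (-4)·e^s + (-4s + 5)·1·e^s = (-4s + 1)·e^s. Since e^s > 0, the only critical point is s = 1/4.
g''(1/4) has the same sign as -4 < 0, so this is a local maximum.
g(1/4) = (4)·e^(1/4) ≈ 5.1361.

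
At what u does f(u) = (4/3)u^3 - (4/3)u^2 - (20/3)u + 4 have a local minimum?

Critical points: f'(u) = 4u^2 - (8/3)u - 20/3 vanishes at u = -1, 5/3.
Since f''(u) = 8u - 8/3, we get f''(-1) = -32/3 < 0 ⇒ local maximum; f''(5/3) = 32/3 > 0 ⇒ local minimum.
Thus f has its local minimum at u = 5/3, with value -376/81.

5/3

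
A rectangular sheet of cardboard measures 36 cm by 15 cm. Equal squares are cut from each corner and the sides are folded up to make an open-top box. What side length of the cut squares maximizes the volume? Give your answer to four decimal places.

3.2798

With cut size x, the volume is V(x) = x(36 − 2x)(15 − 2x) for 0 < x < 7.5.
V'(x) = 12x^2 − 204x + 540. Setting V'(x) = 0 gives x ≈ 3.2798 (the root in (0, 7.5)).
V''(x) = 24x − 204 is negative there, so this is the maximum; V ≈ 814.9934.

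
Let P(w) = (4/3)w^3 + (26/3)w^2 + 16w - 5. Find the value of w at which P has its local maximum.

P'(w) = 4w^2 + (52/3)w + 16 = 0 at w = -3, -4/3.
Since P''(w) = 8w + 52/3, we get P''(-3) = -20/3 < 0 ⇒ local maximum; P''(-4/3) = 20/3 > 0 ⇒ local minimum.
Thus P has its local maximum at w = -3, with value -11.

-3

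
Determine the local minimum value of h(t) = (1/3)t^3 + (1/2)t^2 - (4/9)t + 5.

797/162

Critical points: h'(t) = t^2 + t - 4/9 vanishes at t = -4/3, 1/3.
Second-derivative test with h''(t) = 2t + 1: h''(-4/3) = -5/3 < 0 ⇒ local maximum; h''(1/3) = 5/3 > 0 ⇒ local minimum.
Thus h has its local minimum at t = 1/3, with value 797/162.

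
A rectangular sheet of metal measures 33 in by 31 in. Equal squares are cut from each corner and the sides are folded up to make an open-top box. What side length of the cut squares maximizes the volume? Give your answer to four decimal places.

With cut size x, the volume is V(x) = x(33 − 2x)(31 − 2x) for 0 < x < 15.5.
V'(x) = 12x^2 − 256x + 1023. Setting V'(x) = 0 gives x ≈ 5.3255 (the root in (0, 15.5)).
V''(x) = 24x − 256 is negative there, so this is the maximum; V ≈ 2421.9298.

5.3255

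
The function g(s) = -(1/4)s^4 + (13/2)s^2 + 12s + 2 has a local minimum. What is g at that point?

-15/4

g'(s) = -s^3 + 13s + 12. Setting g'(s) = 0 gives s ∈ {-3, -1, 4}.
Since g''(s) = -3s^2 + 13, we get g''(-3) = -14 < 0 ⇒ local maximum; g''(-1) = 10 > 0 ⇒ local minimum; g''(4) = -35 < 0 ⇒ local maximum.
The local minimum is g(-1) = -15/4.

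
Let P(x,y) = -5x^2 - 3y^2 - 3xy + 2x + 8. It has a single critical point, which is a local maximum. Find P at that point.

∂P/∂x = -10x - 3y + 2 = 0 and ∂P/∂y = -3x - 6y = 0, so (x, y) = (4/17, -2/17).
The Hessian has P_{xx} = -10, P_{yy} = -6, P_{xy} = -3, giving D = 51 > 0 with P_{xx} < 0, so the point is a local maximum.
P(4/17, -2/17) = 140/17.

140/17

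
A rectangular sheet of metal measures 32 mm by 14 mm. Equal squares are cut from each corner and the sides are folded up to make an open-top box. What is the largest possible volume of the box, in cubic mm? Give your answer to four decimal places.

624.0716

With cut size x, the volume is V(x) = x(32 − 2x)(14 − 2x) for 0 < x < 7.
V'(x) = 12x^2 − 184x + 448. Setting V'(x) = 0 gives x ≈ 3.0359 (the root in (0, 7)).
V''(x) = 24x − 184 is negative there, so this is the maximum; V ≈ 624.0716.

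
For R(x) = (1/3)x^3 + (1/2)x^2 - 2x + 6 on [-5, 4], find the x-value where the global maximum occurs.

R'(x) = x^2 + x - 2, which vanishes at x = -2 and x = 1.
Compare values at every candidate in [-5, 4]: R(-5) = -79/6; R(-2) = 28/3; R(1) = 29/6; R(4) = 82/3.
Hence the absolute maximum is 82/3 at x = 4.

4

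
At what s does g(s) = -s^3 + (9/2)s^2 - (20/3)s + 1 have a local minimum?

4/3

g'(s) = -3s^2 + 9s - 20/3 = 0 at s = 4/3, 5/3.
Since g''(s) = -6s + 9, we get g''(4/3) = 1 > 0 ⇒ local minimum; g''(5/3) = -1 < 0 ⇒ local maximum.
Thus g has its local minimum at s = 4/3, with value -61/27.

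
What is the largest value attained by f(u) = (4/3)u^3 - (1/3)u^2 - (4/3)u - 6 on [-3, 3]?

23

The derivative is 4u^2 - (2/3)u - 4/3, which vanishes at u = -1/2 and u = 2/3.
Compare values at every candidate in [-3, 3]: f(-3) = -41,  f(-1/2) = -67/12,  f(2/3) = -538/81,  f(3) = 23.
So the maximum is f(3) = 23.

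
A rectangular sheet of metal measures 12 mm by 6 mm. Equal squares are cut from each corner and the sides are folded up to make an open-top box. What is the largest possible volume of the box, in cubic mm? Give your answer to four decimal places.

41.5692

With cut size x, the volume is V(x) = x(12 − 2x)(6 − 2x) for 0 < x < 3.
V'(x) = 12x^2 − 72x + 72. Setting V'(x) = 0 gives x ≈ 1.2679 (the root in (0, 3)).
V''(x) = 24x − 72 is negative there, so this is the maximum; V ≈ 41.5692.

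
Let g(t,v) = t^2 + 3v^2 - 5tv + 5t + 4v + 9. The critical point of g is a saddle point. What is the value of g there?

∂g/∂t = 2t - 5v + 5 = 0 and ∂g/∂v = -5t + 6v + 4 = 0, so (t, v) = (50/13, 33/13).
The Hessian has g_{tt} = 2, g_{vv} = 6, g_{tv} = -5, giving D = -13 < 0, so the point is a saddle point.
g(50/13, 33/13) = 308/13.

308/13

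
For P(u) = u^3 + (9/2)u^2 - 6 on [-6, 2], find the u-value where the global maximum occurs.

The derivative is 3u^2 + 9u, which vanishes at u = -3 and u = 0.
Candidates: P(-6) = -60; P(-3) = 15/2; P(0) = -6; P(2) = 20.
Hence the absolute maximum is 20 at u = 2.

2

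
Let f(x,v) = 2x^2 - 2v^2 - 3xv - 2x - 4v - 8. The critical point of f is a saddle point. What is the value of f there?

-152/25

∂f/∂x = 4x - 3v - 2 = 0 and ∂f/∂v = -3x - 4v - 4 = 0, so (x, v) = (-4/25, -22/25).
The Hessian has f_{xx} = 4, f_{vv} = -4, f_{xv} = -3, giving D = -25 < 0, so the point is a saddle point.
f(-4/25, -22/25) = -152/25.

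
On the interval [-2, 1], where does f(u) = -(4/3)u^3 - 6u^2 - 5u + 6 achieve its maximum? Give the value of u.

-1/2

f'(u) = -4u^2 - 12u - 5, whose only zero in [-2, 1] is u = -1/2.
Compare values at every candidate in [-2, 1]: f(-2) = 8/3, f(-1/2) = 43/6, f(1) = -19/3.
The maximum over the interval is 43/6, attained at u = -1/2.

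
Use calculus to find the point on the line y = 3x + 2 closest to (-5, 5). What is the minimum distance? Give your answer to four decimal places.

5.6921

Minimize D(x)^2 = (x + 5)^2 + (3x - 3)^2.
d/dx[D^2] = 2(x + 5) + 2·3·(3x - 3) = 0 ⇒ x = 2/5.
Then y = 16/5 and the distance is √(162/5) ≈ 5.6921.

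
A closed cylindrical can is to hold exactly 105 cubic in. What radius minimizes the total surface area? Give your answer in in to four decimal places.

2.5566

With radius r and height h, πr²h = 105 so h = 105/(πr²), and S(r) = 2πr² + 2πrh = 2πr² + 2·105/r.
S'(r) = 4πr − 2·105/r² = 0 ⇒ r³ = 105/(2π), so r ≈ 2.5566 and h = 2r ≈ 5.1133.
S''(r) = 4π + 4·105/r³ > 0, so this is the minimum; S ≈ 123.2085.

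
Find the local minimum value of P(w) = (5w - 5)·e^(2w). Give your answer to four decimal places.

-6.7957

By the product rule, P'(w) = (10w - 5)·e^(2w). Since e^(2w) > 0, the only critical point is w = 1/2.
P''(1/2) has the same sign as 10 > 0, so this is a local minimum.
P(1/2) = (-5/2)·e^(1) ≈ -6.7957.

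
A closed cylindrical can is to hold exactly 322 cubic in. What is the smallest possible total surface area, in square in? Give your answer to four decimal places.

With radius r and height h, πr²h = 322 so h = 322/(πr²), and S(r) = 2πr² + 2πrh = 2πr² + 2·322/r.
S'(r) = 4πr − 2·322/r² = 0 ⇒ r³ = 322/(2π), so r ≈ 3.7144 and h = 2r ≈ 7.4289.
S''(r) = 4π + 4·322/r³ > 0, so this is the minimum; S ≈ 260.0669.

260.0669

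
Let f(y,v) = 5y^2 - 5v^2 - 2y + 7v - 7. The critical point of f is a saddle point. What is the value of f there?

∂f/∂y = 10y - 2 = 0 and ∂f/∂v = -10v + 7 = 0, so (y, v) = (1/5, 7/10).
The Hessian has f_{yy} = 10, f_{vv} = -10, f_{yv} = 0, giving D = -100 < 0, so the point is a saddle point.
f(1/5, 7/10) = -19/4.

-19/4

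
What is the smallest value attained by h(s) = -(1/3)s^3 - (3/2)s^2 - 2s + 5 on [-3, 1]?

h'(s) = -s^2 - 3s - 2, which vanishes at s = -2 and s = -1.
Candidates: h(-3) = 13/2, h(-2) = 17/3, h(-1) = 35/6, h(1) = 7/6.
Hence the absolute minimum is 7/6 at s = 1.

7/6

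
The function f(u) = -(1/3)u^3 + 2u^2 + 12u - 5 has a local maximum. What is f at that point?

67

Critical points: f'(u) = -u^2 + 4u + 12 vanishes at u = -2, 6.
f''(u) = -2u + 4. f''(-2) = 8 > 0 ⇒ local minimum; f''(6) = -8 < 0 ⇒ local maximum.
The local maximum is f(6) = 67.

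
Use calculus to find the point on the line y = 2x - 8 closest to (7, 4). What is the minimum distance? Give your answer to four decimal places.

0.8944

Minimize D(x)^2 = (x - 7)^2 + (2x - 12)^2.
d/dx[D^2] = 2(x - 7) + 2·2·(2x - 12) = 0 ⇒ x = 31/5.
Then y = 22/5 and the distance is √(4/5) ≈ 0.8944.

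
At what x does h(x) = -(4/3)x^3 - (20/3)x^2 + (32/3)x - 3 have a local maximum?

2/3

h'(x) = -4x^2 - (40/3)x + 32/3. Setting h'(x) = 0 gives x ∈ {-4, 2/3}.
Since h''(x) = -8x - 40/3, we get h''(-4) = 56/3 > 0 ⇒ local minimum; h''(2/3) = -56/3 < 0 ⇒ local maximum.
The local maximum is h(2/3) = 61/81.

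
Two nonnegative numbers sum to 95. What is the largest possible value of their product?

9025/4

With x + y = 95, the product is P(x) = x(95 − x).
P'(x) = 95 − 2x = 0 gives x = 95/2; P'' = −2 < 0, so this is the maximum.
P = 95/2·95/2 = 9025/4.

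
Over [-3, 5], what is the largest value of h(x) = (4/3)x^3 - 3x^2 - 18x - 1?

h'(x) = 4x^2 - 6x - 18, which vanishes at x = -3/2 and x = 3.
Compare values at every candidate in [-3, 5]: h(-3) = -10; h(-3/2) = 59/4; h(3) = -46; h(5) = 2/3.
Hence the absolute maximum is 59/4 at x = -3/2.

59/4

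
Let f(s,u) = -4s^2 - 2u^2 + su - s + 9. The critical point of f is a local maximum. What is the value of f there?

281/31

∂f/∂s = -8s + u - 1 = 0 and ∂f/∂u = s - 4u = 0, so (s, u) = (-4/31, -1/31).
The Hessian has f_{ss} = -8, f_{uu} = -4, f_{su} = 1, giving D = 31 > 0 with f_{ss} < 0, so the point is a local maximum.
f(-4/31, -1/31) = 281/31.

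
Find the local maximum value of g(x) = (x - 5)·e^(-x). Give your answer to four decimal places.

Differentiating with the product rule gives g'(x) = (-x + 6)·e^(-x). Since e^(-x) > 0, the only critical point is x = 6.
g''(6) has the same sign as -1 < 0, so this is a local maximum.
g(6) = (1)·e^(-6) ≈ 0.0025.

0.0025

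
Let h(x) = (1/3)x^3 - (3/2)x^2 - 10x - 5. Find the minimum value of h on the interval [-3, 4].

The derivative is x^2 - 3x - 10, whose only zero in [-3, 4] is x = -2.
Compare values at every candidate in [-3, 4]: h(-3) = 5/2, h(-2) = 19/3, h(4) = -143/3.
Hence the absolute minimum is -143/3 at x = 4.

-143/3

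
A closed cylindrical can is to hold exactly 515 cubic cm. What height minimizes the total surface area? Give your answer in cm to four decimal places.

With radius r and height h, πr²h = 515 so h = 515/(πr²), and S(r) = 2πr² + 2πrh = 2πr² + 2·515/r.
S'(r) = 4πr − 2·515/r² = 0 ⇒ r³ = 515/(2π), so r ≈ 4.3439 and h = 2r ≈ 8.6877.
S''(r) = 4π + 4·515/r³ > 0, so this is the minimum; S ≈ 355.6745.

8.6877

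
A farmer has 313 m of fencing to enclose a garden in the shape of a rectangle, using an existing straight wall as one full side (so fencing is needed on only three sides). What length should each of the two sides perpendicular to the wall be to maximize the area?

313/4

Let the sides perpendicular to the wall have length x and the parallel side y, so 2x + y = 313 and the area is A = xy = x(313 − 2x).
A'(x) = 313 − 4x = 0 gives x = 313/4, and A''(x) = −4 < 0 confirms a maximum.
Then y = 313 − 2·313/4 = 313/2 and A = 97969/8.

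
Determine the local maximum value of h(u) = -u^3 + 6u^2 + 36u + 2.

218

h'(u) = -3u^2 + 12u + 36 = 0 at u = -2, 6.
Second-derivative test with h''(u) = -6u + 12: h''(-2) = 24 > 0 ⇒ local minimum; h''(6) = -24 < 0 ⇒ local maximum.
The local maximum is h(6) = 218.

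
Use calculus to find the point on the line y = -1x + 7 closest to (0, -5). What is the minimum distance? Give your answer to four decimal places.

Minimize D(x)^2 = (x + 0)^2 + (-x + 12)^2.
d/dx[D^2] = 2(x + 0) + 2·(-1)·(-x + 12) = 0 ⇒ x = 6.
Then y = 1 and the distance is √(72) ≈ 8.4853.

8.4853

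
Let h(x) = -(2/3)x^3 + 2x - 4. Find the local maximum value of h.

Critical points: h'(x) = -2x^2 + 2 vanishes at x = -1, 1.
h''(x) = -4x. h''(-1) = 4 > 0 ⇒ local minimum; h''(1) = -4 < 0 ⇒ local maximum.
The local maximum is h(1) = -8/3.

-8/3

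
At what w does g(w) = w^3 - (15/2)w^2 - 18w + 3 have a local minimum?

6

Critical points: g'(w) = 3w^2 - 15w - 18 vanishes at w = -1, 6.
Since g''(w) = 6w - 15, we get g''(-1) = -21 < 0 ⇒ local maximum; g''(6) = 21 > 0 ⇒ local minimum.
The local minimum is g(6) = -159.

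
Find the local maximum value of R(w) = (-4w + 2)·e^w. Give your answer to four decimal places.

By the product rule, R'(w) = (-4w - 2)·e^w. Since e^w > 0, the only critical point is w = -1/2.
R''(-1/2) has the same sign as -4 < 0, so this is a local maximum.
R(-1/2) = (4)·e^(-1/2) ≈ 2.4261.

2.4261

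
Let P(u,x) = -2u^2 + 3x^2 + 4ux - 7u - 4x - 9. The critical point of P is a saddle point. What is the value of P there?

-357/40

∂P/∂u = -4u + 4x - 7 = 0 and ∂P/∂x = 4u + 6x - 4 = 0, so (u, x) = (-13/20, 11/10).
The Hessian has P_{uu} = -4, P_{xx} = 6, P_{ux} = 4, giving D = -40 < 0, so the point is a saddle point.
P(-13/20, 11/10) = -357/40.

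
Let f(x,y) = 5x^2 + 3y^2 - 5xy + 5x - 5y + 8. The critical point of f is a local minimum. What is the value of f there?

∂f/∂x = 10x - 5y + 5 = 0 and ∂f/∂y = -5x + 6y - 5 = 0, so (x, y) = (-1/7, 5/7).
The Hessian has f_{xx} = 10, f_{yy} = 6, f_{xy} = -5, giving D = 35 > 0 with f_{xx} > 0, so the point is a local minimum.
f(-1/7, 5/7) = 41/7.

41/7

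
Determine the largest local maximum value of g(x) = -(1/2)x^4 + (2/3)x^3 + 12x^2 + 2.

326/3

Critical points: g'(x) = -2x^3 + 2x^2 + 24x vanishes at x = -3, 0, 4.
Second-derivative test with g''(x) = -6x^2 + 4x + 24: g''(-3) = -42 < 0 ⇒ local maximum; g''(0) = 24 > 0 ⇒ local minimum; g''(4) = -56 < 0 ⇒ local maximum.
Thus g has its largest local maximum at x = 4, with value 326/3.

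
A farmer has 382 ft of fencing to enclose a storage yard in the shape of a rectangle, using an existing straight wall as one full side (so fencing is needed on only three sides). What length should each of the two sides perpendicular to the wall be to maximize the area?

191/2

Let the sides perpendicular to the wall have length x and the parallel side y, so 2x + y = 382 and the area is A = xy = x(382 − 2x).
A'(x) = 382 − 4x = 0 gives x = 191/2, and A''(x) = −4 < 0 confirms a maximum.
Then y = 382 − 2·191/2 = 191 and A = 36481/2.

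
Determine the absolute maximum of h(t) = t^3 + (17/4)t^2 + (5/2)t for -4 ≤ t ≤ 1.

31/4

Differentiating, h'(t) = 3t^2 + (17/2)t + 5/2; which vanishes at t = -5/2 and t = -1/3.
Compare values at every candidate in [-4, 1]: h(-4) = -6; h(-5/2) = 75/16; h(-1/3) = -43/108; h(1) = 31/4.
So the maximum is h(1) = 31/4.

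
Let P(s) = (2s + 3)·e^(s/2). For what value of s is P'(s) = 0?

-7/2

By the product rule, P'(s) = (s + 7/2)·e^(s/2). Since e^(s/2) > 0, the only critical point is s = -7/2.
P''(-7/2) has the same sign as 1 > 0, so this is a local minimum.
P(-7/2) = (-4)·e^(-7/4) ≈ -0.6951.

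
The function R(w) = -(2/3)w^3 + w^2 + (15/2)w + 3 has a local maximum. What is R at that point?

Critical points: R'(w) = -2w^2 + 2w + 15/2 vanishes at w = -3/2, 5/2.
Since R''(w) = -4w + 2, we get R''(-3/2) = 8 > 0 ⇒ local minimum; R''(5/2) = -8 < 0 ⇒ local maximum.
So the local maximum value is R(5/2) = 211/12.

211/12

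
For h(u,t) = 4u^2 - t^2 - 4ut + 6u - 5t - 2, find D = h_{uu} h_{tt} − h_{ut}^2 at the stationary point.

-32

∂h/∂u = 8u - 4t + 6 = 0 and ∂h/∂t = -4u - 2t - 5 = 0, so (u, t) = (-1, -1/2).
The Hessian has h_{uu} = 8, h_{tt} = -2, h_{ut} = -4, giving D = -32 < 0, so the point is a saddle point.
D = (8)·(-2) − (-4)^2 = -32.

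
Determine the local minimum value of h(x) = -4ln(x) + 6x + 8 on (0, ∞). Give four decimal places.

h'(x) = -4/x + 6 = 0 gives x = 2/3.
h''(x) = 4/x², which is positive for x > 0, so this is a local minimum.
h(2/3) = -4·ln(2/3) + 4 + 8 ≈ 13.6219.

13.6219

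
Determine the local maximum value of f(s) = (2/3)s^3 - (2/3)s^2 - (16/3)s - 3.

109/81

Critical points: f'(s) = 2s^2 - (4/3)s - 16/3 vanishes at s = -4/3, 2.
Since f''(s) = 4s - 4/3, we get f''(-4/3) = -20/3 < 0 ⇒ local maximum; f''(2) = 20/3 > 0 ⇒ local minimum.
The local maximum is f(-4/3) = 109/81.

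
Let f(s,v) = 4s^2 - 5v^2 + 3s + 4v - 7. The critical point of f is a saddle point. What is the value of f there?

∂f/∂s = 8s + 3 = 0 and ∂f/∂v = -10v + 4 = 0, so (s, v) = (-3/8, 2/5).
The Hessian has f_{ss} = 8, f_{vv} = -10, f_{sv} = 0, giving D = -80 < 0, so the point is a saddle point.
f(-3/8, 2/5) = -541/80.

-541/80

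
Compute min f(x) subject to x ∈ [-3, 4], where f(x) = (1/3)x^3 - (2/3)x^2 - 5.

f'(x) = x^2 - (4/3)x, which vanishes at x = 0 and x = 4/3.
Candidates: f(-3) = -20; f(0) = -5; f(4/3) = -437/81; f(4) = 17/3.
The minimum over the interval is -20, attained at x = -3.

-20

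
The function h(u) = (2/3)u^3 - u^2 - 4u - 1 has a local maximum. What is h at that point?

h'(u) = 2u^2 - 2u - 4. Setting h'(u) = 0 gives u ∈ {-1, 2}.
h''(u) = 4u - 2. h''(-1) = -6 < 0 ⇒ local maximum; h''(2) = 6 > 0 ⇒ local minimum.
Thus h has its local maximum at u = -1, with value 4/3.

4/3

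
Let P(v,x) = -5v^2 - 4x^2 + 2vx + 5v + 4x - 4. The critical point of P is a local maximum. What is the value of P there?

-21/19

∂P/∂v = -10v + 2x + 5 = 0 and ∂P/∂x = 2v - 8x + 4 = 0, so (v, x) = (12/19, 25/38).
The Hessian has P_{vv} = -10, P_{xx} = -8, P_{vx} = 2, giving D = 76 > 0 with P_{vv} < 0, so the point is a local maximum.
P(12/19, 25/38) = -21/19.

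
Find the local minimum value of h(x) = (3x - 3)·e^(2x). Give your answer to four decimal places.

h'(x) = 3·e^(2x) + (3x - 3)·2·e^(2x) = (6x - 3)·e^(2x). Since e^(2x) > 0, the only critical point is x = 1/2.
h''(1/2) has the same sign as 6 > 0, so this is a local minimum.
h(1/2) = (-3/2)·e^(1) ≈ -4.0774.

-4.0774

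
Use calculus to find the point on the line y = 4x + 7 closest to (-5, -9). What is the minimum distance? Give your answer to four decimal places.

Minimize D(x)^2 = (x + 5)^2 + (4x + 16)^2.
d/dx[D^2] = 2(x + 5) + 2·4·(4x + 16) = 0 ⇒ x = -69/17.
Then y = -157/17 and the distance is √(16/17) ≈ 0.9701.

0.9701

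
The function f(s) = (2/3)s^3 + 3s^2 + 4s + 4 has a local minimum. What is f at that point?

7/3

Critical points: f'(s) = 2s^2 + 6s + 4 vanishes at s = -2, -1.
Second-derivative test with f''(s) = 4s + 6: f''(-2) = -2 < 0 ⇒ local maximum; f''(-1) = 2 > 0 ⇒ local minimum.
Thus f has its local minimum at s = -1, with value 7/3.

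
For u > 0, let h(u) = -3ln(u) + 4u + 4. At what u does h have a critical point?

h'(u) = -3/u + 4 = 0 gives u = 3/4.
h''(u) = 3/u², which is positive for u > 0, so this is a local minimum.
h(3/4) = -3·ln(3/4) + 3 + 4 ≈ 7.8630.

3/4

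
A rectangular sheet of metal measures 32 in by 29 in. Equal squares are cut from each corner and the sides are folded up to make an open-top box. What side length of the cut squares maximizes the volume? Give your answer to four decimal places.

With cut size x, the volume is V(x) = x(32 − 2x)(29 − 2x) for 0 < x < 14.5.
V'(x) = 12x^2 − 244x + 928. Setting V'(x) = 0 gives x ≈ 5.0649 (the root in (0, 14.5)).
V''(x) = 24x − 244 is negative there, so this is the maximum; V ≈ 2090.2591.

5.0649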